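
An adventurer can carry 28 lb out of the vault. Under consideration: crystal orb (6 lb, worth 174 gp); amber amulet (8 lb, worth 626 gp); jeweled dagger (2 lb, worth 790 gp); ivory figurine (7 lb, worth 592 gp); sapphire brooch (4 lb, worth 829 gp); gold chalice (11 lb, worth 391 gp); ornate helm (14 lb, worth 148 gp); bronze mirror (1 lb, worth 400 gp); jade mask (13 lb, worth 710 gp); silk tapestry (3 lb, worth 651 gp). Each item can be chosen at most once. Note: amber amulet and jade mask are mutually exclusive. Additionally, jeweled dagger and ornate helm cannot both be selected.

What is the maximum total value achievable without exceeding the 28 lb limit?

3888

The ratio ordering already packs tightly: amber amulet + jeweled dagger + ivory figurine + sapphire brooch + bronze mirror + silk tapestry, 25 lb, 3888.
No other feasible combination exceeds 3888.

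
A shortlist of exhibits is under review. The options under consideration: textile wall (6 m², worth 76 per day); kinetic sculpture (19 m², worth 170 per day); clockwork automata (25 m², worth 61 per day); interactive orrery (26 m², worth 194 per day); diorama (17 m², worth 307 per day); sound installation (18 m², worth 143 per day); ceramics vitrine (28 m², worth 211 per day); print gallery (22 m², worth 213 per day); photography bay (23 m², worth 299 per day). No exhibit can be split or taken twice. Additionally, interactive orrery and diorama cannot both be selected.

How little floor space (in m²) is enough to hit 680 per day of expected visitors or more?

46

Minimise m² subject to total expected visitors ≥ 680.
Taking textile wall + diorama + photography bay gives 682 (≥ 680) for 46 m².
No combination under 46 m² hits 680.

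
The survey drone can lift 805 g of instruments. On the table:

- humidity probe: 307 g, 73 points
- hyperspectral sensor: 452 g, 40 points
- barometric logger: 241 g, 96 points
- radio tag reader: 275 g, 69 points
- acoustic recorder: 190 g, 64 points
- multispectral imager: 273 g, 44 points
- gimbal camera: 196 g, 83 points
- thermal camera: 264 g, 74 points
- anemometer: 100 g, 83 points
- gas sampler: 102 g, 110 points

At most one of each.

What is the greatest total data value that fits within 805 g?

372

Density check — gas sampler 1.08, anemometer 0.83, gimbal camera 0.42 are the best per g.
Best packing: barometric logger + gimbal camera + anemometer + gas sampler — 639 g, 372 total.
The closest alternative, barometric logger + gimbal camera + thermal camera + gas sampler, reaches only 363.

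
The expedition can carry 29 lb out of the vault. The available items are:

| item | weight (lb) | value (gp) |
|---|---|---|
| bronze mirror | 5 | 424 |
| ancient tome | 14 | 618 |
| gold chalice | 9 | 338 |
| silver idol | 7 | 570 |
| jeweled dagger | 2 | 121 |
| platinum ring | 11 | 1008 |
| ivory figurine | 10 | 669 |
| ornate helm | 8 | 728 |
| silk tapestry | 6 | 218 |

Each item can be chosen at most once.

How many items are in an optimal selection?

4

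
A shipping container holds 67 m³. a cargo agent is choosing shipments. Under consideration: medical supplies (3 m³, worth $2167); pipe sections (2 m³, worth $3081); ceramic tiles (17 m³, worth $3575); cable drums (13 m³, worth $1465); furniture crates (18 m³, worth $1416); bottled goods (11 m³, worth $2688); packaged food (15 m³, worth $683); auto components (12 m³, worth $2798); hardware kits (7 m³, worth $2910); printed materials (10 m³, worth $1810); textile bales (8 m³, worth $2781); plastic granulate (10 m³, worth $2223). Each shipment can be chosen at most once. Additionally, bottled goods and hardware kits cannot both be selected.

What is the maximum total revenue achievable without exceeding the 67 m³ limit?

Medical supplies + pipe sections + ceramic tiles + auto components + hardware kits + textile bales + plastic granulate uses 59 of the 67 m³ and totals 19535.
An exhaustive check of the 4096 subsets confirms 19535.

19535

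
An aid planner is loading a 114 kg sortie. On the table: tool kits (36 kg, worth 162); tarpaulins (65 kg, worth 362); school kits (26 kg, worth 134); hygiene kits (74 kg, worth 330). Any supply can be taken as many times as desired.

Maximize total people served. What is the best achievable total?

564

Filling by ratio: tarpaulins + school kits for 496, with 23 kg left unused.
Replace tarpaulins with tool kits + 2×school kits: the trade gains 68 net, giving 564 at 114 kg.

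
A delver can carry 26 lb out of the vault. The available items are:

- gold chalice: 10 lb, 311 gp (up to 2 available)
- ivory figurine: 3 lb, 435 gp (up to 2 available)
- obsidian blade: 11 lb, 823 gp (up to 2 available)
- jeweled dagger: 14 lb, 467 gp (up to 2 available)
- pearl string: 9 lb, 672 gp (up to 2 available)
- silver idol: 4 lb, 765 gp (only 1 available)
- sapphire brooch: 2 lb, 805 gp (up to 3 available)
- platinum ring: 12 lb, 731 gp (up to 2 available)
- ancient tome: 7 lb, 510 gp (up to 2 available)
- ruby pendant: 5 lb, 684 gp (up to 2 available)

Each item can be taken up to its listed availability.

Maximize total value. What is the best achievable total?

5418

Taking 2×ivory figurine + silver idol + 3×sapphire brooch + 2×ruby pendant: 26 lb used, 5418 in value.
That's the maximum — no swap from here does better than 5418.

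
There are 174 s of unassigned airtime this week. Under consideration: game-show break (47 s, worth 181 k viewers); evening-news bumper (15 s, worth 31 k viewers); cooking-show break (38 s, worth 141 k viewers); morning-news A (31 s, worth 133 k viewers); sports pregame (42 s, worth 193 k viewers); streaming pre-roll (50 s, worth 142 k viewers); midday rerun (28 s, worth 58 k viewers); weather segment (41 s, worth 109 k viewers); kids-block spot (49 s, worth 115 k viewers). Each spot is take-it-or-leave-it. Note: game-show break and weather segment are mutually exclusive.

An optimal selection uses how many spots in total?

5

Best achievable expected reach is 679.
game-show break + evening-news bumper + cooking-show break + morning-news A + sports pregame hits 679 at 173 s.
Any selection reaching 679 contains exactly 5 spots.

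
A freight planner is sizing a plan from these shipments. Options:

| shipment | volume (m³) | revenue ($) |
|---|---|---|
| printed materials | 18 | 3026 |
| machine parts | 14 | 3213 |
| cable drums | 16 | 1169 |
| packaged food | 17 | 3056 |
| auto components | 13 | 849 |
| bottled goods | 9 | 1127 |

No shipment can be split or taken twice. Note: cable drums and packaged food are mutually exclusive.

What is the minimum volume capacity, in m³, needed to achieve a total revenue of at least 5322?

Minimise m³ subject to total revenue ≥ 5322.
machine parts + packaged food reaches 6269 using 31 m³.
No combination under 31 m³ hits 5322.

31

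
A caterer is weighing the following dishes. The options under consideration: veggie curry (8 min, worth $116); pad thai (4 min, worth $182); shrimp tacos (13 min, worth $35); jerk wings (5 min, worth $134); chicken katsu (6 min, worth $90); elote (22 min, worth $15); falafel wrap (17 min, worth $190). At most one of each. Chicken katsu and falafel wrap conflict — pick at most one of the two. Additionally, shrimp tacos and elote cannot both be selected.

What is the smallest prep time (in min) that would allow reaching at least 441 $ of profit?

23

Minimise min subject to total profit ≥ 441.
veggie curry + pad thai + jerk wings + chicken katsu: 522 profit at 23 min.
No combination under 23 min hits 441.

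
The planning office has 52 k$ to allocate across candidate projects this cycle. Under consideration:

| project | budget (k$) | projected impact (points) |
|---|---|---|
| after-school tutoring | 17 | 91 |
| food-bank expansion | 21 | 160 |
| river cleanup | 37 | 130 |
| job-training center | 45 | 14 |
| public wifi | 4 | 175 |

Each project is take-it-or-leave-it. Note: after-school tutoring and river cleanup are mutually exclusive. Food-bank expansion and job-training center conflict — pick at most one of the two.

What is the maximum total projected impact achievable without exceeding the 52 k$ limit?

By projected impact per k$: public wifi 43.75, food-bank expansion 7.62, after-school tutoring 5.35, river cleanup 3.51 lead.
After-school tutoring + food-bank expansion + public wifi uses 42 of the 52 k$ and totals 426.
An exhaustive check of the 32 subsets confirms 426.

426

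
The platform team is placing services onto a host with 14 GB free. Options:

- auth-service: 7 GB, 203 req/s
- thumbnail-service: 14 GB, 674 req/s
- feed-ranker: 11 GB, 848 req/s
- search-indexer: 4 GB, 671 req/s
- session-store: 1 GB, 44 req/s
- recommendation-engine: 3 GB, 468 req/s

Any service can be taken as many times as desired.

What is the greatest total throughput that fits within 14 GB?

Greedy by ratio would take 3×search-indexer + 2×session-store: 14 GB used, total 2101.
Dropping search-indexer and 2×session-store frees 6 GB; slotting in 2×recommendation-engine (6 GB) lifts the total to 2278 at 14 GB.
That's the maximum — no swap from here does better than 2278.

2278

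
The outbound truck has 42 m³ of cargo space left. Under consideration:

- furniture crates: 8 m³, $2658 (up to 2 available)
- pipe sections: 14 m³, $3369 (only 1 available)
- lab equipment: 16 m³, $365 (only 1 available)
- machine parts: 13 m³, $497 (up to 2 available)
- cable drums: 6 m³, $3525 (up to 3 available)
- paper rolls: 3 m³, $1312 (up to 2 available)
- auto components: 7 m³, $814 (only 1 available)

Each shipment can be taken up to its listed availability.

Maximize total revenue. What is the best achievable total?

The ratio ordering already packs tightly: 2×furniture crates + 3×cable drums + 2×paper rolls, 40 m³, 18515.
Every other selection either busts 42 m³ or exceeds an availability limit or fails to beat 18515.

18515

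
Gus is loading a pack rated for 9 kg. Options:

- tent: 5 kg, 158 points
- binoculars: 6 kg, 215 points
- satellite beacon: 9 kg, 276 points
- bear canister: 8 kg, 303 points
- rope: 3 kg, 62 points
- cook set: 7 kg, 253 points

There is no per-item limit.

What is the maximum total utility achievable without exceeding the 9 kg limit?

Ranking by ratio (utility/kg): bear canister 37.88, cook set 36.14, binoculars 35.83, tent 31.60.
Best packing: bear canister — 8 kg, 303 total.

303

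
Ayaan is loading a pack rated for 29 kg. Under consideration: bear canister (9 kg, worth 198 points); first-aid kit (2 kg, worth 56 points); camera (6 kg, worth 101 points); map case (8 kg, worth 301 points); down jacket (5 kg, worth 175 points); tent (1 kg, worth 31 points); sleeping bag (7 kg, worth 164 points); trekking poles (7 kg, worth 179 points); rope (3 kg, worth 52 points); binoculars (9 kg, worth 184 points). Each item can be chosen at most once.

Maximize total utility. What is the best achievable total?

875

Taking the top-ratio items first gives first-aid kit + map case + down jacket + tent + trekking poles + rope for 794 (26 kg).
Dropping tent and rope frees 4 kg; slotting in sleeping bag (7 kg) lifts the total to 875 at 29 kg.
An exhaustive check of the 1024 subsets confirms 875.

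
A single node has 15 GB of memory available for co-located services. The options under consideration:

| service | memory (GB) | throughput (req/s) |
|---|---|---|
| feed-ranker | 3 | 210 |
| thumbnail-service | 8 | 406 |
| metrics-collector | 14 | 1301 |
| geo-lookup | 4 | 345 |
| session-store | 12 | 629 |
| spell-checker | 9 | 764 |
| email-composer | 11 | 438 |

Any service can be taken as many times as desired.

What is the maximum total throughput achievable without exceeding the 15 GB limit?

1301

The ratio ordering already packs tightly: metrics-collector, 14 GB, 1301.
That's the maximum — no swap from here does better than 1301.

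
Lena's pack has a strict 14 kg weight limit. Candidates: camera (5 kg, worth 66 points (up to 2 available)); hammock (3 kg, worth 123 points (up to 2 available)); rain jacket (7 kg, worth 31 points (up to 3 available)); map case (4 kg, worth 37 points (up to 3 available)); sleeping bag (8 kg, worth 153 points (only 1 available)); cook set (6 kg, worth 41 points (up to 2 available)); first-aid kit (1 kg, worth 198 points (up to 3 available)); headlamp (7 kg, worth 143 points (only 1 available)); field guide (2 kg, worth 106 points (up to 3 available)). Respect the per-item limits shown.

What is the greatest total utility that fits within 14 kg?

1052

Filling by ratio: hammock + 3×first-aid kit + 3×field guide for 1035, with 2 kg left unused.
Dropping field guide frees 2 kg; slotting in hammock (3 kg) lifts the total to 1052 at 13 kg.
Nothing else within 14 kg beats 1052.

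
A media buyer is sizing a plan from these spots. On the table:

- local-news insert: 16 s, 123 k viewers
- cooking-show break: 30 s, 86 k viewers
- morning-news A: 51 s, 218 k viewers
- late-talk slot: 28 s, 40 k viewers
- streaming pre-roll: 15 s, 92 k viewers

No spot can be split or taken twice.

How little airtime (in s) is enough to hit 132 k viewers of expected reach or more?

31

Minimise s subject to total expected reach ≥ 132.
local-news insert + streaming pre-roll: 215 expected reach at 31 s.
No combination under 31 s hits 132.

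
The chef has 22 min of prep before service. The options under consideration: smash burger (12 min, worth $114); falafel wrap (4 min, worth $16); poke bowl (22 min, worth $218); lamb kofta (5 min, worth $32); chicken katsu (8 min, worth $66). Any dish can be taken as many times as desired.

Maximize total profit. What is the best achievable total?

218

Poke bowl uses 22 of the 22 min and totals 218.
Every other selection either busts 22 min or fails to beat 218.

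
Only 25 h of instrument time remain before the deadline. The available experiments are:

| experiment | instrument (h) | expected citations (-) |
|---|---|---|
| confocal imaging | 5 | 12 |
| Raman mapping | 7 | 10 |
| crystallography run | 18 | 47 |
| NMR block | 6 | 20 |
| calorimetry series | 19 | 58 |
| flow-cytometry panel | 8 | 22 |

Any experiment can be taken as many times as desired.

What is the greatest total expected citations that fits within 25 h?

80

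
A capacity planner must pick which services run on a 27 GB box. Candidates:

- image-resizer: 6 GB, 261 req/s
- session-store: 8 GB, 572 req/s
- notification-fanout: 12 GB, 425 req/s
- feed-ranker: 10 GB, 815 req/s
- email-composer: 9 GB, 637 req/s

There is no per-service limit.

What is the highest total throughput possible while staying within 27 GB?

2024

A density-first pass picks image-resizer + 2×feed-ranker — 1891 at 26 GB.
The 16 GB tied up in image-resizer and feed-ranker is better spent on session-store + email-composer — total rises to 2024 (27 GB).
That's the maximum — no swap from here does better than 2024.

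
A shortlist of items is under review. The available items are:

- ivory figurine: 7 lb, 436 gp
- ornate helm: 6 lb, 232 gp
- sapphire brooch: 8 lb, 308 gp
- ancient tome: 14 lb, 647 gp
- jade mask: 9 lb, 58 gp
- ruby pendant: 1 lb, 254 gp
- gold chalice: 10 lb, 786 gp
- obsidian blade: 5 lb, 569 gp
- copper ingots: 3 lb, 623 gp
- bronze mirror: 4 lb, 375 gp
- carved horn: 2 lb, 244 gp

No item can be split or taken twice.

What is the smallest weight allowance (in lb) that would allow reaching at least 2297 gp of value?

21

Look for the lowest-weight combination reaching 2297.
ruby pendant + gold chalice + obsidian blade + copper ingots + carved horn: 2476 value at 21 lb.
Any bundle with less than 21 lb falls short of 2297.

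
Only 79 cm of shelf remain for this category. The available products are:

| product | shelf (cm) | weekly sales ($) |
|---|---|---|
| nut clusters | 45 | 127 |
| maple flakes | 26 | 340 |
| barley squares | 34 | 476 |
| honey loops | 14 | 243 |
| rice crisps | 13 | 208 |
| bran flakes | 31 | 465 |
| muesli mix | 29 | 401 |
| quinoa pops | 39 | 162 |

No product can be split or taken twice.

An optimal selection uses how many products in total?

Optimal total is 1184.
barley squares + honey loops + bran flakes hits 1184 at 79 cm.
Every optimal selection uses 3 products.

3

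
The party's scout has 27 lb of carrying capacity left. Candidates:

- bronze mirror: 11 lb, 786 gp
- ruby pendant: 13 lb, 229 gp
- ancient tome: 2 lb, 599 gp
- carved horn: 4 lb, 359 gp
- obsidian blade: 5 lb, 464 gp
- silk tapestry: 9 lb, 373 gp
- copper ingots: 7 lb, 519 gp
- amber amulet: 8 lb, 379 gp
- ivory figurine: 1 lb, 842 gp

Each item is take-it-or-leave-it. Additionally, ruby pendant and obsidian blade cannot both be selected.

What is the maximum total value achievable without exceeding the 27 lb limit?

Greedy by ratio would take ancient tome + carved horn + obsidian blade + copper ingots + amber amulet + ivory figurine: 27 lb used, total 3162.
The 12 lb tied up in carved horn and amber amulet is better spent on bronze mirror — total rises to 3210 (26 lb).
Every other selection either busts 27 lb or breaks a pairing rule or fails to beat 3210.

3210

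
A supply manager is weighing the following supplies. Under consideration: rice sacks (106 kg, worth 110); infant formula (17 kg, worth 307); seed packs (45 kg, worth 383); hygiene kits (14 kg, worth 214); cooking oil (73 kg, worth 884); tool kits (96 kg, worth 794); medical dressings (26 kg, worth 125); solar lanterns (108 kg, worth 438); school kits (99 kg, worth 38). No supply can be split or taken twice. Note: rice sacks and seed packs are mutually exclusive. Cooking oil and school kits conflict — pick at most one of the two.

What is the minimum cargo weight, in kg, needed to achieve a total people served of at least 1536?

Look for the lowest-cargo combination reaching 1536.
Taking infant formula + seed packs + cooking oil gives 1574 (≥ 1536) for 135 kg.
Any bundle with less than 135 kg falls short of 1536.

135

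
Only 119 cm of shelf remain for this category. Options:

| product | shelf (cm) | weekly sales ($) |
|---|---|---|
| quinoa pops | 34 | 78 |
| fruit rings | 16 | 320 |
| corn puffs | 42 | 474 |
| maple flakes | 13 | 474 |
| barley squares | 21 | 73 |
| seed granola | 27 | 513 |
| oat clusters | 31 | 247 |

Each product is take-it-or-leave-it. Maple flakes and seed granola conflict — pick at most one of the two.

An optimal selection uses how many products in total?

4

The maximum weekly sales within 119 cm is 1554.
fruit rings + corn puffs + seed granola + oat clusters hits 1554 at 116 cm.
Every optimal selection uses 4 products.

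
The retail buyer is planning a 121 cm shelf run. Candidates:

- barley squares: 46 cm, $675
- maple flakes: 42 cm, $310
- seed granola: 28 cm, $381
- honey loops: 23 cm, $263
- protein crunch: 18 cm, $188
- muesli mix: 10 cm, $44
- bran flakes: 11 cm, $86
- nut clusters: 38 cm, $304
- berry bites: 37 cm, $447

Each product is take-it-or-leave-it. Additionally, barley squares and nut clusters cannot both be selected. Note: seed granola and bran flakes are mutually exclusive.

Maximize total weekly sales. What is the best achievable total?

1547

Taking barley squares + seed granola + muesli mix + berry bites: 121 cm used, 1547 in weekly sales.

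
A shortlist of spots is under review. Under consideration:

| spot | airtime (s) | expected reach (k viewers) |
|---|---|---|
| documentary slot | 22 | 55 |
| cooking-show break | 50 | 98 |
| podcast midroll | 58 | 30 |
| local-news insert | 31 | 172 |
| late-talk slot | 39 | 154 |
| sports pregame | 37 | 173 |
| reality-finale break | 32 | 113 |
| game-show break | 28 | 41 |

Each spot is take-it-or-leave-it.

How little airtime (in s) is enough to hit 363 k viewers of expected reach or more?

90

Need the lightest bundle worth ≥ 363.
documentary slot + local-news insert + sports pregame: 400 expected reach at 90 s.
Below 90 s the best achievable stays under 363.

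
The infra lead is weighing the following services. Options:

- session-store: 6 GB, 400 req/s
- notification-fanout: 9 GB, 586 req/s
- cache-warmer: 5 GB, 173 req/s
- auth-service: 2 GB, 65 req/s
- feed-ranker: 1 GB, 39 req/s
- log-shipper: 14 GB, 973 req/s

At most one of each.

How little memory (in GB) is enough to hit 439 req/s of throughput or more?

7

Need the lightest bundle worth ≥ 439.
Taking session-store + feed-ranker gives 439 (≥ 439) for 7 GB.
Below 7 GB the best achievable stays under 439.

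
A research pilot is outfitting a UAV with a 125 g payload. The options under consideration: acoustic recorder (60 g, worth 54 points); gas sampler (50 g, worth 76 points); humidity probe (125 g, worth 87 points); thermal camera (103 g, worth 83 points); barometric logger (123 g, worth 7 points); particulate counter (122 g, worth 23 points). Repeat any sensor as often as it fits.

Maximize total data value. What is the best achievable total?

152

Ranking by ratio (data value/g): gas sampler 1.52, acoustic recorder 0.90, thermal camera 0.81.
Taking 2×gas sampler: 100 g used, 152 in data value.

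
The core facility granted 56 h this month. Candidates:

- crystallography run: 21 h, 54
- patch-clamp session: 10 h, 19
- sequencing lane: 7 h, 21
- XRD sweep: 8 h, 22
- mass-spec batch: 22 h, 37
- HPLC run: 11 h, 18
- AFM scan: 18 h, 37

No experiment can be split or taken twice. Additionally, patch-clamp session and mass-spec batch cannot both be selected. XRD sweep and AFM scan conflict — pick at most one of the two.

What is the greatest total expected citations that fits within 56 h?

131

Taking crystallography run + patch-clamp session + sequencing lane + AFM scan: 56 h used, 131 in expected citations.
Next best is crystallography run + patch-clamp session + sequencing lane + XRD sweep at 116 (46 h) — short by 15.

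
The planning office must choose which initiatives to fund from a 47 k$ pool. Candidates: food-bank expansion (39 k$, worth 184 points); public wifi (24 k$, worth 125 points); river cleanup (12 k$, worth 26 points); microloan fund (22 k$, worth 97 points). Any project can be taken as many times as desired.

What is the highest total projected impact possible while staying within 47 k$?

The ratio ordering already packs tightly: public wifi + microloan fund, 46 k$, 222.
No other feasible combination exceeds 222.

222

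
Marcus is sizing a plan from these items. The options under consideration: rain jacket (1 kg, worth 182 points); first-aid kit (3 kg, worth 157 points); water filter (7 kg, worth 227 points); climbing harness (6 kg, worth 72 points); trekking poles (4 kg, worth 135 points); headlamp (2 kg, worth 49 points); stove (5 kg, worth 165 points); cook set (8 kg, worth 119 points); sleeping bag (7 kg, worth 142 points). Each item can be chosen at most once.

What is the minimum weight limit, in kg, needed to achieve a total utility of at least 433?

Need the lightest bundle worth ≥ 433.
rain jacket + first-aid kit + trekking poles reaches 474 using 8 kg.
Below 8 kg the best achievable stays under 433.

8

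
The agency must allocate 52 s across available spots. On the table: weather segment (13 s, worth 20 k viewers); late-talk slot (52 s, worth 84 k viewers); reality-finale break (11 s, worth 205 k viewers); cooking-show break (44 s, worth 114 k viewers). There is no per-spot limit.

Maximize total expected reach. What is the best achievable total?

820

By expected reach per s: reality-finale break 18.64, cooking-show break 2.59, late-talk slot 1.62 lead.
Best packing: 4×reality-finale break — 44 s, 820 total.
That's the maximum — no swap from here does better than 820.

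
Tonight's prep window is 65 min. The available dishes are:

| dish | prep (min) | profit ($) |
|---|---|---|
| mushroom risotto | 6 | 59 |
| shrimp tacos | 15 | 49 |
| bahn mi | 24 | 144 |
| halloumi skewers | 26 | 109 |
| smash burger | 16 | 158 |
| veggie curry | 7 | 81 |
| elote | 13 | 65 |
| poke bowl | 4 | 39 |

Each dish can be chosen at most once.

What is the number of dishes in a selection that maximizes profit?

Optimal total is 487.
For example bahn mi + smash burger + veggie curry + elote + poke bowl achieves it, using 64 min.
All optima have 5 dishes.

5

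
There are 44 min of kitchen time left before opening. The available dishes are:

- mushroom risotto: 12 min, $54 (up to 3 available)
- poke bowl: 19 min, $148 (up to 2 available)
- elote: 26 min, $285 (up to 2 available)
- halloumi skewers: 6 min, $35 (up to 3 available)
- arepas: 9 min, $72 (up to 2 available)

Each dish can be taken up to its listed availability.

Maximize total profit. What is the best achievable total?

429

Best packing: elote + 2×arepas — 44 min, 429 total.
Nothing else within 44 min beats 429.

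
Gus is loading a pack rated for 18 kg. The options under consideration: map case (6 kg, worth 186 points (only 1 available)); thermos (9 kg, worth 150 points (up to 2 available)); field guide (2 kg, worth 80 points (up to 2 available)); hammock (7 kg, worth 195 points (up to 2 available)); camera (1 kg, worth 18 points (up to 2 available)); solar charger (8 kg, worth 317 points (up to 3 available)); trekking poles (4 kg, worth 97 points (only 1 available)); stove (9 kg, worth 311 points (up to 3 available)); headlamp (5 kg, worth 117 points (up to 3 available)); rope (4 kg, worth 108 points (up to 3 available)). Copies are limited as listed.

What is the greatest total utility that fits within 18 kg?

By utility per kg: field guide 40.00, solar charger 39.62, stove 34.56, map case 31.00 lead.
A density-first pass picks map case + 2×field guide + solar charger — 663 at 18 kg.
The 8 kg tied up in map case and field guide is better spent on solar charger — total rises to 714 (18 kg).
No other feasible combination exceeds 714.

714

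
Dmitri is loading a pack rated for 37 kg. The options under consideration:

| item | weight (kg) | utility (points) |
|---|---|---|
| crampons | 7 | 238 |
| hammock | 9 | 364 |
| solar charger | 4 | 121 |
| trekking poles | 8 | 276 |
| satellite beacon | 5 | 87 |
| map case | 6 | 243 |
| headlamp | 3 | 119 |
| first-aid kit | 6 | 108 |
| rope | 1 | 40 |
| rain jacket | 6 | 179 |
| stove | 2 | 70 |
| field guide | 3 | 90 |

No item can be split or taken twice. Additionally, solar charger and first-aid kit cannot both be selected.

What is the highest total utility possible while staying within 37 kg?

Density check — map case 40.50, hammock 40.44, rope 40.00, headlamp 39.67 are the best per kg.
The ratio heuristic lands on crampons + hammock + trekking poles + map case + headlamp + rope + stove (1350) but leaves 1 kg idle.
Dropping stove frees 2 kg; slotting in field guide (3 kg) lifts the total to 1370 at 37 kg.
An exhaustive check of the 4096 subsets confirms 1370.

1370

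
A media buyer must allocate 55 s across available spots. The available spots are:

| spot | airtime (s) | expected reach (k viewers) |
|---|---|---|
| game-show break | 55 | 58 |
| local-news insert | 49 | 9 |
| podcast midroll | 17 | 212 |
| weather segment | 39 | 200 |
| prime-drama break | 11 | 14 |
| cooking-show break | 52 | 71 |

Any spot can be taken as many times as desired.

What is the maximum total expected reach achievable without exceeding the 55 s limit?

By expected reach per s: podcast midroll 12.47, weather segment 5.13, cooking-show break 1.37 lead.
Best packing: 3×podcast midroll — 51 s, 636 total.
Every other selection either busts 55 s or fails to beat 636.

636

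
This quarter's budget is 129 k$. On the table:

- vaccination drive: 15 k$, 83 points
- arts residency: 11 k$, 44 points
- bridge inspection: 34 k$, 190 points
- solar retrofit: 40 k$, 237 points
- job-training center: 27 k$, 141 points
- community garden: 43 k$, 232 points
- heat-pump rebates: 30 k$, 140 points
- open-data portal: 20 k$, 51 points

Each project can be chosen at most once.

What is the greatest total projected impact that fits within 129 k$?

703

Greedy by ratio would take vaccination drive + arts residency + bridge inspection + solar retrofit + job-training center: 127 k$ used, total 695.
The 42 k$ tied up in vaccination drive and job-training center is better spent on community garden — total rises to 703 (128 k$).
The closest alternative, vaccination drive + arts residency + bridge inspection + solar retrofit + job-training center, reaches only 695.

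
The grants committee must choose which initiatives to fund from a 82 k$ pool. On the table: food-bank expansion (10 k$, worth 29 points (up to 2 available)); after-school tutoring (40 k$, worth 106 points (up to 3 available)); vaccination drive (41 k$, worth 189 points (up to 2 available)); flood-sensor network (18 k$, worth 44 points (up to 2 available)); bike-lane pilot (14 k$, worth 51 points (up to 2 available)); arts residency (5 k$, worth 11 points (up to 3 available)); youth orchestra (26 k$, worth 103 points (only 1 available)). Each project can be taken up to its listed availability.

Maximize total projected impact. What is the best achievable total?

378

2×vaccination drive uses 82 of the 82 k$ and totals 378.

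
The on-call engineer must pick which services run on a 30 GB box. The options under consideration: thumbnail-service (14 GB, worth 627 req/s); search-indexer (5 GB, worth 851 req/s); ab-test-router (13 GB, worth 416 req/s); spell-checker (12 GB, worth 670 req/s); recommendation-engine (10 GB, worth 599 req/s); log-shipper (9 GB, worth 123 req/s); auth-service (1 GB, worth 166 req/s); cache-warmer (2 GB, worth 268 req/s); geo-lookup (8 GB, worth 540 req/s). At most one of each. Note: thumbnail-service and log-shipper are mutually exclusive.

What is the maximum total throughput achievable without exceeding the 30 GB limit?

Ranking by ratio (throughput/GB): search-indexer 170.20, auth-service 166.00, cache-warmer 134.00.
Greedy by ratio would take search-indexer + recommendation-engine + auth-service + cache-warmer + geo-lookup: 26 GB used, total 2424.
Replace geo-lookup with spell-checker: the trade gains 130 net, giving 2554 at 30 GB.

2554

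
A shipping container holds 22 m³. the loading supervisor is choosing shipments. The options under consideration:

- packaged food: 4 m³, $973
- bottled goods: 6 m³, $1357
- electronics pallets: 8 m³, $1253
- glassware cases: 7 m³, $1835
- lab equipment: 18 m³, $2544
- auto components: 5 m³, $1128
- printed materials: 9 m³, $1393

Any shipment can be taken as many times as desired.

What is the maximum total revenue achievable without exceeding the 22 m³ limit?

5616

Ranking by ratio (revenue/m³): glassware cases 262.14, packaged food 243.25, bottled goods 226.17.
A density-first pass picks 3×glassware cases — 5505 at 21 m³.
Dropping glassware cases frees 7 m³; slotting in 2×packaged food (8 m³) lifts the total to 5616 at 22 m³.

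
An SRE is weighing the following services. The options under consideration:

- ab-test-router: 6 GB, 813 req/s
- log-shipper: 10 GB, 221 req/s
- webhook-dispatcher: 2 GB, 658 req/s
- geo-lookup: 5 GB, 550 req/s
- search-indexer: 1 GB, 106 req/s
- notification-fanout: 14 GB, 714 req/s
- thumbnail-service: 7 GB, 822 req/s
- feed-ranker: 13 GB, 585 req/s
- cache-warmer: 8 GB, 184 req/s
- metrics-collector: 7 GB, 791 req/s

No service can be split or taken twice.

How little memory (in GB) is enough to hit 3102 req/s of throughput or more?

23

Minimise GB subject to total throughput ≥ 3102.
Taking ab-test-router + webhook-dispatcher + search-indexer + thumbnail-service + metrics-collector gives 3190 (≥ 3102) for 23 GB.
Below 23 GB the best achievable stays under 3102.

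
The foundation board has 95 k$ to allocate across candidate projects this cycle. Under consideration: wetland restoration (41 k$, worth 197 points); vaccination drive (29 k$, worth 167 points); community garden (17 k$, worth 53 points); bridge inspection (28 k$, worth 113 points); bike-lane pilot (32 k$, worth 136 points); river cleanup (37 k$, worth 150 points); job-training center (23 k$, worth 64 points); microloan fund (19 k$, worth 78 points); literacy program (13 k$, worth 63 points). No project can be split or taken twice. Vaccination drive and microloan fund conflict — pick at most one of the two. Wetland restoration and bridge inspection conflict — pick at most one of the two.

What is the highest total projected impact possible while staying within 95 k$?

430

Density check — vaccination drive 5.76, literacy program 4.85, wetland restoration 4.80 are the best per k$.
Taking the top-ratio projects first gives wetland restoration + vaccination drive + literacy program for 427 (83 k$).
Dropping wetland restoration and literacy program frees 54 k$; slotting in bridge inspection + river cleanup (65 k$) lifts the total to 430 at 94 k$.
The spare 1 k$ is too small for any remaining project, and no feasible exchange beats 430.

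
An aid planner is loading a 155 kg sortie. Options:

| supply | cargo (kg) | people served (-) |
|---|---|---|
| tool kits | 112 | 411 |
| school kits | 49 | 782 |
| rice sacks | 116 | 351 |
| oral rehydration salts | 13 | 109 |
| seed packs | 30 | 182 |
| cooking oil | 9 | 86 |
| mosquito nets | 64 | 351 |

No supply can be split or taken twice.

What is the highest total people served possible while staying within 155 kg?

1401

Taking the top-ratio supplies first gives school kits + oral rehydration salts + seed packs + cooking oil for 1159 (101 kg).
The 13 kg tied up in oral rehydration salts is better spent on mosquito nets — total rises to 1401 (152 kg).
No other feasible combination exceeds 1401.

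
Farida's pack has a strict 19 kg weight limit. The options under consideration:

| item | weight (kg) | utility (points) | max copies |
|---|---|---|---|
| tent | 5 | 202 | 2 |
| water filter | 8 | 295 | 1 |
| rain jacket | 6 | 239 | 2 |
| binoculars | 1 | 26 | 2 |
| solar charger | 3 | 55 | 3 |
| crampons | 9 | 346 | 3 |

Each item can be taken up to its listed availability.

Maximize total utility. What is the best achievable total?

750

The ratio heuristic lands on 2×tent + rain jacket + 2×binoculars (695) but leaves 1 kg idle.
Dropping rain jacket and 2×binoculars frees 8 kg; slotting in crampons (9 kg) lifts the total to 750 at 19 kg.
Nothing else within 19 kg beats 750.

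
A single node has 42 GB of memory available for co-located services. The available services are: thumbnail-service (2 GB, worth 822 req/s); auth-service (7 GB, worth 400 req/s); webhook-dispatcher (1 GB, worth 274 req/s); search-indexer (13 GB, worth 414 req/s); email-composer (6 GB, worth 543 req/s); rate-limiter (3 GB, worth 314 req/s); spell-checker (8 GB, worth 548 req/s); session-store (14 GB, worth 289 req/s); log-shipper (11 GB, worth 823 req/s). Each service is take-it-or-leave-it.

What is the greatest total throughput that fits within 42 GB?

3724

Taking thumbnail-service + auth-service + webhook-dispatcher + email-composer + rate-limiter + spell-checker + log-shipper: 38 GB used, 3724 in throughput.
That's the maximum — no swap from here does better than 3724.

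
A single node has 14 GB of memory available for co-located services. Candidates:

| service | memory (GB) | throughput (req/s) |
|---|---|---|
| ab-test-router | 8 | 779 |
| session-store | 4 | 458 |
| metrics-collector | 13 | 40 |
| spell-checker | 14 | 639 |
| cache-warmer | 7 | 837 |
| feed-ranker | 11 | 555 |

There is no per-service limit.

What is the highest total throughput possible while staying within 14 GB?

1674

By throughput per GB: cache-warmer 119.57, session-store 114.50, ab-test-router 97.38, feed-ranker 50.45 lead.
2×cache-warmer uses 14 of the 14 GB and totals 1674.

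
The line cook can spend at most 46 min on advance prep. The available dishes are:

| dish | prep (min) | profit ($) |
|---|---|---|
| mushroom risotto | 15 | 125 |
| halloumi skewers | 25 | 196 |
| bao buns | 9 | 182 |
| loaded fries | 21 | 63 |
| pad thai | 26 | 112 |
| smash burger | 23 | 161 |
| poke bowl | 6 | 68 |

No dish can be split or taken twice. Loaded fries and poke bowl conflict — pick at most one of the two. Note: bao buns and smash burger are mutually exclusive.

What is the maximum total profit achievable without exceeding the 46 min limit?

Filling by ratio: mushroom risotto + bao buns + poke bowl for 375, with 16 min left unused.
Dropping mushroom risotto frees 15 min; slotting in halloumi skewers (25 min) lifts the total to 446 at 40 min.

446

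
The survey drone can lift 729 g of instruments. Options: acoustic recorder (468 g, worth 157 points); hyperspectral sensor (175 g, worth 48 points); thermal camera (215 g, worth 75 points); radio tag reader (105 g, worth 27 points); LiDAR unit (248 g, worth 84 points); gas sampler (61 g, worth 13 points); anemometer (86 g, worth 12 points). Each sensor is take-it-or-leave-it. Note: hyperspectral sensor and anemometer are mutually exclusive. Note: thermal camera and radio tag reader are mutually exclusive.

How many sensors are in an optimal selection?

Best achievable data value is 241.
One optimal bundle: acoustic recorder + LiDAR unit (716 g).
Any selection reaching 241 contains exactly 2 sensors.

2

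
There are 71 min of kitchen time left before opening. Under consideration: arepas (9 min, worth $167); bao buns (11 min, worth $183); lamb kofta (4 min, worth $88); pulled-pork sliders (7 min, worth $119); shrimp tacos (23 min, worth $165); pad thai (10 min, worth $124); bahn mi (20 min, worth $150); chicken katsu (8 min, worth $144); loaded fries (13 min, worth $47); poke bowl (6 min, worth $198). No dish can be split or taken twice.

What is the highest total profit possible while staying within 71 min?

1085

Taking the top-ratio dishes first gives arepas + bao buns + lamb kofta + pulled-pork sliders + pad thai + chicken katsu + loaded fries + poke bowl for 1070 (68 min).
The 17 min tied up in lamb kofta and loaded fries is better spent on bahn mi — total rises to 1085 (71 min).
Runner-up arepas + bao buns + lamb kofta + pulled-pork sliders + pad thai + chicken katsu + loaded fries + poke bowl tops out at 1070.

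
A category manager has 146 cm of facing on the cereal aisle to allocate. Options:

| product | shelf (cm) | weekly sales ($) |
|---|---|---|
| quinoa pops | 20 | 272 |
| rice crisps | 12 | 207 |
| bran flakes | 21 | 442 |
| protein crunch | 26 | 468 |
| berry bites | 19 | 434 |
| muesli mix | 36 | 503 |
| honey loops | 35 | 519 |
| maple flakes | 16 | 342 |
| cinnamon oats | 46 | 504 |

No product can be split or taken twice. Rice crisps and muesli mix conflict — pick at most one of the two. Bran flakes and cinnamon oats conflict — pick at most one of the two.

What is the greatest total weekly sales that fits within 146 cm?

Greedy by ratio would take rice crisps + bran flakes + protein crunch + berry bites + honey loops + maple flakes: 129 cm used, total 2412.
The 12 cm tied up in rice crisps is better spent on quinoa pops — total rises to 2477 (137 cm).
Next best is quinoa pops + bran flakes + protein crunch + berry bites + muesli mix + maple flakes at 2461 (138 cm) — short by 16.

2477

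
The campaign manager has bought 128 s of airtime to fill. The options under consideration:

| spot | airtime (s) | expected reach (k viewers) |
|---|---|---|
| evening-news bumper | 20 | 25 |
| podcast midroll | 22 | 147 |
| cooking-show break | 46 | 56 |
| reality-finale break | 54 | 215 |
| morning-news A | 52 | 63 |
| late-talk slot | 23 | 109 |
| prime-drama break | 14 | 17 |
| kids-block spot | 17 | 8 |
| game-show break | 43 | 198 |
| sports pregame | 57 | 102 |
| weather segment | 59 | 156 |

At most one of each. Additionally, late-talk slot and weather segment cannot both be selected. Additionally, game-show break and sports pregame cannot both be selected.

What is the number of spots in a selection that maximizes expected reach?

The maximum expected reach within 128 s is 560.
For example podcast midroll + reality-finale break + game-show break achieves it, using 119 s.
Any selection reaching 560 contains exactly 3 spots.

3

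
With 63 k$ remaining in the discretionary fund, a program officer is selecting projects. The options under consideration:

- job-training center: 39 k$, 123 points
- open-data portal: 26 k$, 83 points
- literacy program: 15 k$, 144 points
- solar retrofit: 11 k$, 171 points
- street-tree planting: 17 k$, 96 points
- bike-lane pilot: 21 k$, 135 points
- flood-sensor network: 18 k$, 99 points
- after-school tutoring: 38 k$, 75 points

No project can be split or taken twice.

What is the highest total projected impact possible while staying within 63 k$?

510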